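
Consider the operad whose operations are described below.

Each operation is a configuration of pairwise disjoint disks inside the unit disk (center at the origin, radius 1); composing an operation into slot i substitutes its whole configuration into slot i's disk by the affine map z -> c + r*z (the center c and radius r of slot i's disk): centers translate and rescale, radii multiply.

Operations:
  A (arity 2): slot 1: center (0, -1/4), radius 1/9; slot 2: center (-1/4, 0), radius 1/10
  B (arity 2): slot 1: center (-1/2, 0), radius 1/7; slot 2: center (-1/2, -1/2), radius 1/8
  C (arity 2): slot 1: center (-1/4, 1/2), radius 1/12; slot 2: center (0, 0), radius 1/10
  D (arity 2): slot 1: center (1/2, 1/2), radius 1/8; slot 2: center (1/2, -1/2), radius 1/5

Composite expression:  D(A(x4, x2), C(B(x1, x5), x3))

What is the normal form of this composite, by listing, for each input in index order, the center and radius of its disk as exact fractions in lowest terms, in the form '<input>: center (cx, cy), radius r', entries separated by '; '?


x1: center (53/120, -2/5), radius 1/420; x2: center (15/32, 1/2), radius 1/80; x3: center (1/2, -1/2), radius 1/50; x4: center (1/2, 15/32), radius 1/72; x5: center (53/120, -49/120), radius 1/480

Only the slot chain above each x matters under D; compose those maps.
input x4: applying the 2 nested substitutions gives center (1/2, 15/32), radius 1/72
input x2: applying the 2 nested substitutions gives center (15/32, 1/2), radius 1/80
input x1: applying the 3 nested substitutions gives center (53/120, -2/5), radius 1/420
input x5: applying the 3 nested substitutions gives center (53/120, -49/120), radius 1/480
input x3: applying the 2 nested substitutions gives center (1/2, -1/2), radius 1/50


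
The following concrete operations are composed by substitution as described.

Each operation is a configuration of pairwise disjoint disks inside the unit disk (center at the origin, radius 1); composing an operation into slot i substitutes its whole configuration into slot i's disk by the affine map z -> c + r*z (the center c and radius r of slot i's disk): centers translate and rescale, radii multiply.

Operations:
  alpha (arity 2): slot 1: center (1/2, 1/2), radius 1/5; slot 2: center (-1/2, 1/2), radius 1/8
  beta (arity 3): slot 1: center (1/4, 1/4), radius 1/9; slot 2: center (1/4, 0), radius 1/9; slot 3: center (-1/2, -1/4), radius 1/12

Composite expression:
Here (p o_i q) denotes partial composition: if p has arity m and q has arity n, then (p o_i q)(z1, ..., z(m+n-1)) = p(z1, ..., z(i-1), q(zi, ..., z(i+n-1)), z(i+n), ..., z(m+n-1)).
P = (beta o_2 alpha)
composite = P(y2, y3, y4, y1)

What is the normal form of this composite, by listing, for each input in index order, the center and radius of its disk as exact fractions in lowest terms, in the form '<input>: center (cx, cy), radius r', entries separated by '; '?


Nesting under beta composes maps z -> c + r*z down each y-path.
input y2: applying the 1 nested substitution gives center (1/4, 1/4), radius 1/9
input y3: applying the 2 nested substitutions gives center (11/36, 1/18), radius 1/45
input y4: applying the 2 nested substitutions gives center (7/36, 1/18), radius 1/72
input y1: applying the 1 nested substitution gives center (-1/2, -1/4), radius 1/12

y1: center (-1/2, -1/4), radius 1/12; y2: center (1/4, 1/4), radius 1/9; y3: center (11/36, 1/18), radius 1/45; y4: center (7/36, 1/18), radius 1/72


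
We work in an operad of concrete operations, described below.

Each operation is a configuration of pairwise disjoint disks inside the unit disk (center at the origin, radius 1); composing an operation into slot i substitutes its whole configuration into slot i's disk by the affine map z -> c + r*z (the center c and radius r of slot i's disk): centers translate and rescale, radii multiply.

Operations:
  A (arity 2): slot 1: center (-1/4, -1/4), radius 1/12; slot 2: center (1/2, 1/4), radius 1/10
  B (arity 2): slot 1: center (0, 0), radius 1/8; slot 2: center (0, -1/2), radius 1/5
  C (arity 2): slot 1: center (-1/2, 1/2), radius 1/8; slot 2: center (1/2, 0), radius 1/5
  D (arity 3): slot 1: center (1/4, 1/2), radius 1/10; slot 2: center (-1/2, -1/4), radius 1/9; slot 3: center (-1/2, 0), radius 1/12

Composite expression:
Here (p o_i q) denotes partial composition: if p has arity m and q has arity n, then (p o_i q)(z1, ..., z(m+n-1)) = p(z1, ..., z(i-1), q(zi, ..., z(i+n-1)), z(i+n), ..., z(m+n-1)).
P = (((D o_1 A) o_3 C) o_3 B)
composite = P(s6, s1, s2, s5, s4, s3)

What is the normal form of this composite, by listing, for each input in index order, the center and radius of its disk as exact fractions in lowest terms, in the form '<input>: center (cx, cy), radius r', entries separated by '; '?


s1: center (3/10, 21/40), radius 1/100; s2: center (-5/9, -7/36), radius 1/576; s3: center (-1/2, 0), radius 1/12; s4: center (-4/9, -1/4), radius 1/45; s5: center (-5/9, -29/144), radius 1/360; s6: center (9/40, 19/40), radius 1/120

Affine substitution under D: radii multiply and s-centers shift.
s6 passes through 2 substitutions, ending at center (9/40, 19/40), radius 1/120
s1 passes through 2 substitutions, ending at center (3/10, 21/40), radius 1/100
s2 passes through 3 substitutions, ending at center (-5/9, -7/36), radius 1/576
s5 passes through 3 substitutions, ending at center (-5/9, -29/144), radius 1/360
s4 passes through 2 substitutions, ending at center (-4/9, -1/4), radius 1/45
s3 passes through 1 substitution, ending at center (-1/2, 0), radius 1/12


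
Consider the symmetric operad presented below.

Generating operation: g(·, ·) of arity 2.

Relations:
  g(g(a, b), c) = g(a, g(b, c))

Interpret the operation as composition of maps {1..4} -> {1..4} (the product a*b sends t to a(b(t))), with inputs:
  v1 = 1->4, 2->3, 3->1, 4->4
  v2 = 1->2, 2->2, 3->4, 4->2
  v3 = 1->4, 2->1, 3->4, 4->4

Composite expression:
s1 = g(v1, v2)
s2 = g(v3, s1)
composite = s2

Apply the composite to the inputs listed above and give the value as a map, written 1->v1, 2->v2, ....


1->4, 2->4, 3->4, 4->4


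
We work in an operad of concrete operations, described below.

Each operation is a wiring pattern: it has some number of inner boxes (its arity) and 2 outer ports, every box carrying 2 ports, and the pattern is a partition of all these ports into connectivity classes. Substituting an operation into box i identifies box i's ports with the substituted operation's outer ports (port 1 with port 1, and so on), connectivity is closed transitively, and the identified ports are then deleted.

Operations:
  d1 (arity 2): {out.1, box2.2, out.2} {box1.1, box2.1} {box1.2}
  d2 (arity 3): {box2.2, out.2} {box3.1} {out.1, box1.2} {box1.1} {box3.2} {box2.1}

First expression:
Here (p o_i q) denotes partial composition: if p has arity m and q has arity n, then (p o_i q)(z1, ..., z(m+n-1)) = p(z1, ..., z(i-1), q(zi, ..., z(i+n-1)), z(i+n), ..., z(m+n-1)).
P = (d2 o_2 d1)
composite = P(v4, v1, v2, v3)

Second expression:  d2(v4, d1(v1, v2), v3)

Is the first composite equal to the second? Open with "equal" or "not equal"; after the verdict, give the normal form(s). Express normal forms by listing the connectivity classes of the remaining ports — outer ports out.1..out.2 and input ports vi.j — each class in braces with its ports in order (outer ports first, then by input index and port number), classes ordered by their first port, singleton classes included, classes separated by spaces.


equal: each reduces to {out.1, v4.2} {out.2, v2.2} {v1.1, v2.1} {v1.2} {v3.1} {v3.2} {v4.1}


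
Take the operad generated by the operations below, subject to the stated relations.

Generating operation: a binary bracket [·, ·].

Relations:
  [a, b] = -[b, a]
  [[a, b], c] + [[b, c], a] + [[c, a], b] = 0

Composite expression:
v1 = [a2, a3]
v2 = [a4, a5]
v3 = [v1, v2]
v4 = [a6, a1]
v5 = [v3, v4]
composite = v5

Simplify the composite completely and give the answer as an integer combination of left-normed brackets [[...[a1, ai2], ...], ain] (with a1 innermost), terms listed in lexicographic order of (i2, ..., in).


[[[[[a1, a6], a2], a3], a4], a5] - [[[[[a1, a6], a2], a3], a5], a4] - [[[[[a1, a6], a3], a2], a4], a5] + [[[[[a1, a6], a3], a2], a5], a4] - [[[[[a1, a6], a4], a5], a2], a3] + [[[[[a1, a6], a4], a5], a3], a2] + [[[[[a1, a6], a5], a4], a2], a3] - [[[[[a1, a6], a5], a4], a3], a2]

Expand each bracket as ab - ba; the a1-initial words give the coefficients.
Composite bracket: [[[a2, a3], [a4, a5]], [a6, a1]]
Each bracket splits as ab - ba, giving 32 signed words (2^5 = 32).
Keep just the words that open with a1:
  from a1a6a2a3a4a5, sign +1: term +[[[[[a1, a6], a2], a3], a4], a5]
  from a1a6a2a3a5a4, sign -1: term -[[[[[a1, a6], a2], a3], a5], a4]
  from a1a6a3a2a4a5, sign -1: term -[[[[[a1, a6], a3], a2], a4], a5]
  from a1a6a3a2a5a4, sign +1: term +[[[[[a1, a6], a3], a2], a5], a4]
  from a1a6a4a5a2a3, sign -1: term -[[[[[a1, a6], a4], a5], a2], a3]
  from a1a6a4a5a3a2, sign +1: term +[[[[[a1, a6], a4], a5], a3], a2]
  from a1a6a5a4a2a3, sign +1: term +[[[[[a1, a6], a5], a4], a2], a3]
  from a1a6a5a4a3a2, sign -1: term -[[[[[a1, a6], a5], a4], a3], a2]


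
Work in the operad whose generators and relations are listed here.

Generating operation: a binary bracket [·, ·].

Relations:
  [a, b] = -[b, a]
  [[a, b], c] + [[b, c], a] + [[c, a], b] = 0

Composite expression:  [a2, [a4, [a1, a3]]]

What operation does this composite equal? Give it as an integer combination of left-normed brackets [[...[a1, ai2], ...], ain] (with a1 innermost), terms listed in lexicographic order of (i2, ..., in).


[[[a1, a3], a4], a2]

Left-normed coefficients sit on the a1-initial expansion words.
Composite bracket: [a2, [a4, [a1, a3]]]
Applying ab - ba throughout gives 8 signed words (2^3 = 8).
Coefficients come from the a1-initial words:
  a1a3a4a2 appears with sign +1, giving the term +[[[a1, a3], a4], a2]


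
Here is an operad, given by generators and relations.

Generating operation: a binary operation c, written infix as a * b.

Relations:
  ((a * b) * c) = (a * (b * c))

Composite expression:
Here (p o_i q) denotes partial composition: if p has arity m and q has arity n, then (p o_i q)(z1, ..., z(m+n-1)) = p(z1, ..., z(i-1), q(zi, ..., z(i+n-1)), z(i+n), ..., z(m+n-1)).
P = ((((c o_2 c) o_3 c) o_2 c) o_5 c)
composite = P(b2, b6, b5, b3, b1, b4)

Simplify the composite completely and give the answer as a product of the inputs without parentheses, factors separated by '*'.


The c-tree's shape is irrelevant; the b-reading-order decides.
(b6 * b5) reduces to b6 * b5
(b1 * b4) reduces to b1 * b4
(b3 * (b1 * b4)) reduces to b3 * b1 * b4
((b6 * b5) * (b3 * (b1 * b4))) reduces to b6 * b5 * b3 * b1 * b4
(b2 * ((b6 * b5) * (b3 * (b1 * b4)))) reduces to b2 * b6 * b5 * b3 * b1 * b4

b2 * b6 * b5 * b3 * b1 * b4


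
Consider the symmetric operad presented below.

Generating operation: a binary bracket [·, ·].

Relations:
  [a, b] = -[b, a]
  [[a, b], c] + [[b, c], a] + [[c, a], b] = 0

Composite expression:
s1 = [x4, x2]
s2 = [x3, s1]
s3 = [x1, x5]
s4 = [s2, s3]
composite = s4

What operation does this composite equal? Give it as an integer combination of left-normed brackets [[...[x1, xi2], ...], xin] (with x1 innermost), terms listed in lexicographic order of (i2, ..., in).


-[[[[x1, x5], x2], x4], x3] + [[[[x1, x5], x3], x2], x4] - [[[[x1, x5], x3], x4], x2] + [[[[x1, x5], x4], x2], x3]

Skip Jacobi rewriting: expand, keep x1-initial words, read off terms.
Composite bracket: [[x3, [x4, x2]], [x1, x5]]
Expanding via [a, b] = ab - ba: 16 signed words (2^4 = 16).
Words beginning with x1 determine it all:
  x1x5x2x4x3 appears with sign -1, giving the term -[[[[x1, x5], x2], x4], x3]
  x1x5x3x2x4 appears with sign +1, giving the term +[[[[x1, x5], x3], x2], x4]
  x1x5x3x4x2 appears with sign -1, giving the term -[[[[x1, x5], x3], x4], x2]
  x1x5x4x2x3 appears with sign +1, giving the term +[[[[x1, x5], x4], x2], x3]


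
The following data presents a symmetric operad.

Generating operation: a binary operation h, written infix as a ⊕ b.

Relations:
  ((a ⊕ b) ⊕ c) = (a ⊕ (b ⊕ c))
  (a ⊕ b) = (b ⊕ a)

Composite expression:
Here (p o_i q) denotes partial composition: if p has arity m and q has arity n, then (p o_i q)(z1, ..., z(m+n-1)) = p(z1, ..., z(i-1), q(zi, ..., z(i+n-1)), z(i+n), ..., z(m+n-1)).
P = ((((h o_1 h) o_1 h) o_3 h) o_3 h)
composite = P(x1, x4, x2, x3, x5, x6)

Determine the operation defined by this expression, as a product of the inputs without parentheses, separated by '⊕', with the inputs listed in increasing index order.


x1 ⊕ x2 ⊕ x3 ⊕ x4 ⊕ x5 ⊕ x6

Any arrangement under h is one operation, so sort the x-inputs.
(x1 ⊕ x4) flattens to x1 ⊕ x4
(x2 ⊕ x3) flattens to x2 ⊕ x3
((x2 ⊕ x3) ⊕ x5) flattens to x2 ⊕ x3 ⊕ x5
((x1 ⊕ x4) ⊕ ((x2 ⊕ x3) ⊕ x5)) flattens to x1 ⊕ x4 ⊕ x2 ⊕ x3 ⊕ x5
(((x1 ⊕ x4) ⊕ ((x2 ⊕ x3) ⊕ x5)) ⊕ x6) flattens to x1 ⊕ x4 ⊕ x2 ⊕ x3 ⊕ x5 ⊕ x6
the factors in increasing index order: x1 ⊕ x2 ⊕ x3 ⊕ x4 ⊕ x5 ⊕ x6


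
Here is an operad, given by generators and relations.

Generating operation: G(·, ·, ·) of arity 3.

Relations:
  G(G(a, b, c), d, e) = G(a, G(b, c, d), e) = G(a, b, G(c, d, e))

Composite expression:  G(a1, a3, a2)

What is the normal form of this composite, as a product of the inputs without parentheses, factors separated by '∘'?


a1 ∘ a3 ∘ a2


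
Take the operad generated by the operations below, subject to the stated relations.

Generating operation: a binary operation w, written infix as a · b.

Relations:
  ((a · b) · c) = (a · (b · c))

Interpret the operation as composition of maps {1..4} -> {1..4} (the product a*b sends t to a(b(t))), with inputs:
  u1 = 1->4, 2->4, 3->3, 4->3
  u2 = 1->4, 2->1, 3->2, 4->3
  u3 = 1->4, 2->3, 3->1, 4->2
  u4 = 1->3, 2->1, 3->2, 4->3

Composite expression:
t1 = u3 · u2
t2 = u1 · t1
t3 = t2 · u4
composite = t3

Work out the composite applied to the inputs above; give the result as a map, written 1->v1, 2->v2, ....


1->3, 2->4, 3->3, 4->3

(u3 · u2) = 1->2, 2->4, 3->3, 4->1
(u1 · (u3 · u2)) = 1->4, 2->3, 3->3, 4->4
((u1 · (u3 · u2)) · u4) = 1->3, 2->4, 3->3, 4->3


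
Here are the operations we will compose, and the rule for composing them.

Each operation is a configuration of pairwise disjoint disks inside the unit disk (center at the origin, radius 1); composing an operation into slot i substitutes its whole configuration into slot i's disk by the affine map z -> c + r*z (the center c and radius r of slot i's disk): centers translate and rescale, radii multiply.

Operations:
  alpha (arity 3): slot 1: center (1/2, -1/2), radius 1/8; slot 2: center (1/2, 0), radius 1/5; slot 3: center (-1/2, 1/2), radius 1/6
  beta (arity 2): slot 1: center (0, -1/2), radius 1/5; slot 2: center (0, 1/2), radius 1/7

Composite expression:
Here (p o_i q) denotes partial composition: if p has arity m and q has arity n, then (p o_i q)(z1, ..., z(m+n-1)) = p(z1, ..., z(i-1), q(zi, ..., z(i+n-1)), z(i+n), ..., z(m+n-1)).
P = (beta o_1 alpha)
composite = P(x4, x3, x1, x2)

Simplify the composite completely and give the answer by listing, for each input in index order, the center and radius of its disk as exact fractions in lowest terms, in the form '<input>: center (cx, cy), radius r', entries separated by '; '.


x1: center (-1/10, -2/5), radius 1/30; x2: center (0, 1/2), radius 1/7; x3: center (1/10, -1/2), radius 1/25; x4: center (1/10, -3/5), radius 1/40

Follow each x-input down from beta: c' goes to c + r*c', radius to r*r'.
x4: after 2 affine steps, its disk has center (1/10, -3/5), radius 1/40
x3: after 2 affine steps, its disk has center (1/10, -1/2), radius 1/25
x1: after 2 affine steps, its disk has center (-1/10, -2/5), radius 1/30
x2: after 1 affine step, its disk has center (0, 1/2), radius 1/7


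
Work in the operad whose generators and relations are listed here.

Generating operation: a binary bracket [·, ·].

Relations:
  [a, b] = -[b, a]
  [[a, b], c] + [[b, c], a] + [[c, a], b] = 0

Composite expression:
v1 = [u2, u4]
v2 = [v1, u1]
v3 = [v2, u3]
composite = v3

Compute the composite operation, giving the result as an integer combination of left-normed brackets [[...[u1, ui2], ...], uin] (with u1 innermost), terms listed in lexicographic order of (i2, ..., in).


In the tensor algebra, words opening u1 carry the u1-anchored form.
Composite bracket: [[[u2, u4], u1], u3]
Full expansion: 8 signed words from ab - ba (2^3 = 8).
The u1-initial words carry the normal form:
  u1u2u4u3 (sign -1) contributes -[[[u1, u2], u4], u3]
  u1u4u2u3 (sign +1) contributes +[[[u1, u4], u2], u3]

-[[[u1, u2], u4], u3] + [[[u1, u4], u2], u3]


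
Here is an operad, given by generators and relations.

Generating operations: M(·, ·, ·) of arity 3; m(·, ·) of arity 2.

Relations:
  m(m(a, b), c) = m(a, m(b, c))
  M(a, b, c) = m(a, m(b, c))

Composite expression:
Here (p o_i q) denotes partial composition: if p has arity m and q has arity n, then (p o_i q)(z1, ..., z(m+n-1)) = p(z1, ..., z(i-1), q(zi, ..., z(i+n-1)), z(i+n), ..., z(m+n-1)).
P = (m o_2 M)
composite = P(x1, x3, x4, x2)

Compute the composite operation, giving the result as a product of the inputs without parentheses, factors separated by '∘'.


x1 ∘ x3 ∘ x4 ∘ x2

Under associativity of m, the answer is the x's in reading order.
M(x3, x4, x2) unparenthesizes to x3 ∘ x4 ∘ x2
m(x1, M(x3, x4, x2)) unparenthesizes to x1 ∘ x3 ∘ x4 ∘ x2


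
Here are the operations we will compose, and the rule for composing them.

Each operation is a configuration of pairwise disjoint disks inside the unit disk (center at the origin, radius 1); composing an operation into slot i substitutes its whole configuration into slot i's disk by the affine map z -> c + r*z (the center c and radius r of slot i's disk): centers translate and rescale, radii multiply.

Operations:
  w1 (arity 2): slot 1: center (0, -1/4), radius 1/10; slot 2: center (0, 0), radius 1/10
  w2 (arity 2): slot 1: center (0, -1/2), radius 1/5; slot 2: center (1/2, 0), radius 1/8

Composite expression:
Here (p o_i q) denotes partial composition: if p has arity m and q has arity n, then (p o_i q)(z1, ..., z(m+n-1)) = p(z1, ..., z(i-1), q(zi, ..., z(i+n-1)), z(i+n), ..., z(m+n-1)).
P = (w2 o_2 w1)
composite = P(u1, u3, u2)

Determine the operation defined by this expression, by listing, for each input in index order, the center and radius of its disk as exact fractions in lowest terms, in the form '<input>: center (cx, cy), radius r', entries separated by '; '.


Nesting under w2 composes maps z -> c + r*z down each u-path.
u1: after 1 affine step, its disk has center (0, -1/2), radius 1/5
u3: after 2 affine steps, its disk has center (1/2, -1/32), radius 1/80
u2: after 2 affine steps, its disk has center (1/2, 0), radius 1/80

u1: center (0, -1/2), radius 1/5; u2: center (1/2, 0), radius 1/80; u3: center (1/2, -1/32), radius 1/80


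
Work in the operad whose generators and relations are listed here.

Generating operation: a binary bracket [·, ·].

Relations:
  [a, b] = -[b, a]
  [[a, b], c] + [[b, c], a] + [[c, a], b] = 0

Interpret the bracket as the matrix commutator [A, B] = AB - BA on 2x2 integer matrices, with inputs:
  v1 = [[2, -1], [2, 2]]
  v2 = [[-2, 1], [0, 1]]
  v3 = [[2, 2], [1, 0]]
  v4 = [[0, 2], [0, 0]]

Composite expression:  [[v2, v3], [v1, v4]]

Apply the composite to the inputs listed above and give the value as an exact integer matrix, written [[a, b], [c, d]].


[v2, v3] = [[1, -8], [3, -1]]
[v1, v4] = [[-4, 0], [0, 4]]
[[v2, v3], [v1, v4]] = [[0, -64], [-24, 0]]

[[0, -64], [-24, 0]]


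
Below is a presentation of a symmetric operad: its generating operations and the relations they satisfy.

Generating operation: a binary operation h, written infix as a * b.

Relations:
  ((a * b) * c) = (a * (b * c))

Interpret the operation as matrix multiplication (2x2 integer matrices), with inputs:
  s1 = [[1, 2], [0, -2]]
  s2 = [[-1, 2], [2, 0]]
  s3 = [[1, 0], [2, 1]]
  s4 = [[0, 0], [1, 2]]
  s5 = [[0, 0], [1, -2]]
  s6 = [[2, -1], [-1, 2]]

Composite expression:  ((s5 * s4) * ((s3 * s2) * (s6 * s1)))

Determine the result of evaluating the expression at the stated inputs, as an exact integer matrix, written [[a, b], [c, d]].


(s5 * s4) = [[0, 0], [-2, -4]]
(s3 * s2) = [[-1, 2], [0, 4]]
(s6 * s1) = [[2, 6], [-1, -6]]
((s3 * s2) * (s6 * s1)) = [[-4, -18], [-4, -24]]
((s5 * s4) * ((s3 * s2) * (s6 * s1))) = [[0, 0], [24, 132]]

[[0, 0], [24, 132]]


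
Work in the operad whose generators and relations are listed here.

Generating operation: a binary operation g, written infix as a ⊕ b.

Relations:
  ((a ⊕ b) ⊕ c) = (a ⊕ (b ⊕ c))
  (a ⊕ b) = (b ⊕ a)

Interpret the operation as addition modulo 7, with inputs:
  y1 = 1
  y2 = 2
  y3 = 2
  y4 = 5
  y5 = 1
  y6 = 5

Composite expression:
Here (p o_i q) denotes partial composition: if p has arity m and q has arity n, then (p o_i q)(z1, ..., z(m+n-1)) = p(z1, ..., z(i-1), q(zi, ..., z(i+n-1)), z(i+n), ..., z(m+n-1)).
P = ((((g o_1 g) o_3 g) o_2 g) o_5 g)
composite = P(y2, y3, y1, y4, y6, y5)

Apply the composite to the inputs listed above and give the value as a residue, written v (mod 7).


2 (mod 7)

(y3 ⊕ y1) = 3
(y2 ⊕ (y3 ⊕ y1)) = 5
(y6 ⊕ y5) = 6
(y4 ⊕ (y6 ⊕ y5)) = 4
((y2 ⊕ (y3 ⊕ y1)) ⊕ (y4 ⊕ (y6 ⊕ y5))) = 2


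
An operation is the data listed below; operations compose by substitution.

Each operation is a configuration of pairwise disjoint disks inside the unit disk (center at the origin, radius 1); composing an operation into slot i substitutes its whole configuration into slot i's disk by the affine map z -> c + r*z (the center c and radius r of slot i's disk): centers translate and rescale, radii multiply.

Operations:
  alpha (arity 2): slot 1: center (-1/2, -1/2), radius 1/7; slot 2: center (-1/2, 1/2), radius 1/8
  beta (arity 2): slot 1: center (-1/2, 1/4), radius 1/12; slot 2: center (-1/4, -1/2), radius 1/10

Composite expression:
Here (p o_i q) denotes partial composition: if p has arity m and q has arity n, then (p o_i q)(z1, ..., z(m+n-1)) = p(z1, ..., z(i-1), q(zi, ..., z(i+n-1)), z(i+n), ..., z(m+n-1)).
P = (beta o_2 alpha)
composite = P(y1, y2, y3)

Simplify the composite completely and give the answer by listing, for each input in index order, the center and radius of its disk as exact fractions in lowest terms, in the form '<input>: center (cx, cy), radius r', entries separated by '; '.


y1: center (-1/2, 1/4), radius 1/12; y2: center (-3/10, -11/20), radius 1/70; y3: center (-3/10, -9/20), radius 1/80

Below beta, radii multiply path by path; the y-disk centers shift.
input y1: composing its 1 substitution step yields center (-1/2, 1/4), radius 1/12
input y2: composing its 2 substitution steps yields center (-3/10, -11/20), radius 1/70
input y3: composing its 2 substitution steps yields center (-3/10, -9/20), radius 1/80


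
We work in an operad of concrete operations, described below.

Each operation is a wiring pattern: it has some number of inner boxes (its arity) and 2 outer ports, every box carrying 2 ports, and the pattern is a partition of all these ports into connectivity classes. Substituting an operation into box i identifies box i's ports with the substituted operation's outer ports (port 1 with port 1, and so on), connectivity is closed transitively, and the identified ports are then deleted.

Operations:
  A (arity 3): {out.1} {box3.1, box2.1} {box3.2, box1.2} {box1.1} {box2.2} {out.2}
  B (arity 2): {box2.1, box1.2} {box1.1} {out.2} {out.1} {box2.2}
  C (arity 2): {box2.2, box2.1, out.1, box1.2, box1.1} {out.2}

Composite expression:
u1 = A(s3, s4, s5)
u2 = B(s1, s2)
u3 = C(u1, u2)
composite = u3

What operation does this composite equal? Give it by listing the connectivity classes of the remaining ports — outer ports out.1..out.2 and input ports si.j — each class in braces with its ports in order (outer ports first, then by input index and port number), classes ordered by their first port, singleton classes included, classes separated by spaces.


After gluing at C, chains via deleted ports link the s-ports.
composing A on (s3, s4, s5), with out.j its own outer ports: {out.1} {out.2} {s3.1} {s3.2, s5.2} {s4.1, s5.1} {s4.2}
composing B on (s1, s2), with out.j its own outer ports: {out.1} {out.2} {s1.1} {s1.2, s2.1} {s2.2}
composing C on (s3, s4, s5, s1, s2), with out.j its own outer ports: {out.1} {out.2} {s1.1} {s1.2, s2.1} {s2.2} {s3.1} {s3.2, s5.2} {s4.1, s5.1} {s4.2}

{out.1} {out.2} {s1.1} {s1.2, s2.1} {s2.2} {s3.1} {s3.2, s5.2} {s4.1, s5.1} {s4.2}


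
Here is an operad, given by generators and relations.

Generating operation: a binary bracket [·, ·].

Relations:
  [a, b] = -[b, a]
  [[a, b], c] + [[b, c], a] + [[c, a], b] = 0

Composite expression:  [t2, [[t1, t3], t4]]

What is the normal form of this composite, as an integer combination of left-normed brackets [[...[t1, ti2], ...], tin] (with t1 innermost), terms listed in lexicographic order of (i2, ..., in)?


-[[[t1, t3], t4], t2]

Skip Jacobi rewriting: expand, keep t1-initial words, read off terms.
Composite bracket: [t2, [[t1, t3], t4]]
Applying ab - ba throughout gives 8 signed words (2^3 = 8).
The t1-initial words carry the normal form:
  sign of t1t3t4t2 is -1, so it contributes -[[[t1, t3], t4], t2]


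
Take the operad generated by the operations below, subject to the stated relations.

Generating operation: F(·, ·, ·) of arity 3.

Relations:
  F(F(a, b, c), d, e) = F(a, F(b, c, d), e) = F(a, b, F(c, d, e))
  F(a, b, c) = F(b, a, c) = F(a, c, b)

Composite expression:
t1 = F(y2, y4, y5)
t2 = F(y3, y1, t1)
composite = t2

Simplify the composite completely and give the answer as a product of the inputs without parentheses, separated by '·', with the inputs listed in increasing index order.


y1 · y2 · y3 · y4 · y5

Both nesting and order wash out for F; what remains is which y's occur.
F(y2, y4, y5) collapses to y2 · y4 · y5
F(y3, y1, F(y2, y4, y5)) collapses to y3 · y1 · y2 · y4 · y5
the factors in increasing index order: y1 · y2 · y3 · y4 · y5


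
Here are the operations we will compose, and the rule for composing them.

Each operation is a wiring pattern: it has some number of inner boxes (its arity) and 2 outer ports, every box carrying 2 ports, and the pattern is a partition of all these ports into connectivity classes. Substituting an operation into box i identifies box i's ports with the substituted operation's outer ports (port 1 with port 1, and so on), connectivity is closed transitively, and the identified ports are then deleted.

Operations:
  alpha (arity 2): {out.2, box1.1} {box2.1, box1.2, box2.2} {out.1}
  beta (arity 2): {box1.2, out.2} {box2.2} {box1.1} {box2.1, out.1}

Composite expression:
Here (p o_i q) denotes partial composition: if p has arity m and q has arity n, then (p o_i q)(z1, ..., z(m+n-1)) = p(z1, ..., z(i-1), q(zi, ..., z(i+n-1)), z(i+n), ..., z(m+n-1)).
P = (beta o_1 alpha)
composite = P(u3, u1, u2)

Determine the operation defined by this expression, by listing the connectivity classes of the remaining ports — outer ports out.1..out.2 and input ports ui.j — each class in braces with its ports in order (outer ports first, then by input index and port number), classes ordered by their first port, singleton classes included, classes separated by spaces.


{out.1, u2.1} {out.2, u3.1} {u1.1, u1.2, u3.2} {u2.2}

Treat the ports identified at beta as solder joints: merge, then drop.
alpha over (u3, u1) gives {out.1} {out.2, u3.1} {u1.1, u1.2, u3.2}, out.j being that stage's outer ports
beta over (u3, u1, u2) gives {out.1, u2.1} {out.2, u3.1} {u1.1, u1.2, u3.2} {u2.2}, out.j being that stage's outer ports


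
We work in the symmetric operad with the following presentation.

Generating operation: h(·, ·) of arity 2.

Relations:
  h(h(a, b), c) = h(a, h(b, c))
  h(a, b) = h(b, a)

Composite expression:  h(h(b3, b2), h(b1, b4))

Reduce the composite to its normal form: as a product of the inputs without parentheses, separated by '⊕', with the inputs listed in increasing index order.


Reordering under h is free, so list the b-inputs canonically.
h(b3, b2) unparenthesizes to b3 ⊕ b2
h(b1, b4) unparenthesizes to b1 ⊕ b4
h(h(b3, b2), h(b1, b4)) unparenthesizes to b3 ⊕ b2 ⊕ b1 ⊕ b4
sorting the factors by input index: b1 ⊕ b2 ⊕ b3 ⊕ b4

b1 ⊕ b2 ⊕ b3 ⊕ b4


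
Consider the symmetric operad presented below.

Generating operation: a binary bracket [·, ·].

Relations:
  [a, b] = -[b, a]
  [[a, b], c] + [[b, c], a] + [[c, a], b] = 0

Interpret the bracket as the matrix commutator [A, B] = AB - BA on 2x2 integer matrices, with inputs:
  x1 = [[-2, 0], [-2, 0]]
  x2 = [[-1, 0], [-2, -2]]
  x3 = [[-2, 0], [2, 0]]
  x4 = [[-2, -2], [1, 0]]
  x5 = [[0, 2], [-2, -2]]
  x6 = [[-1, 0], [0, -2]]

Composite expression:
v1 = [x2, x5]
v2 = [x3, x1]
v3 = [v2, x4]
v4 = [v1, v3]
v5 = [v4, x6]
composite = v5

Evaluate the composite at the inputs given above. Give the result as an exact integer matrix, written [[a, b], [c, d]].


[[0, -64], [-64, 0]]


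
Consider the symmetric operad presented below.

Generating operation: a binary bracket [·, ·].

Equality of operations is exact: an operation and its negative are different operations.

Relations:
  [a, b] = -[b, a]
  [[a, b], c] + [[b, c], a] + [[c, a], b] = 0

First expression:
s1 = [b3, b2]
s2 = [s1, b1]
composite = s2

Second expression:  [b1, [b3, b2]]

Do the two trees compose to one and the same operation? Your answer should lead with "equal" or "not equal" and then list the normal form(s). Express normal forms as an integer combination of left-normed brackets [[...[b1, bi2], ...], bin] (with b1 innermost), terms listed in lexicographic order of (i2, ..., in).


The first expression, normalized: [[b1, b2], b3] - [[b1, b3], b2]
The second expression, normalized: -[[b1, b2], b3] + [[b1, b3], b2]
The forms do not match — not equal.

not equal — first [[b1, b2], b3] - [[b1, b3], b2], second -[[b1, b2], b3] + [[b1, b3], b2]


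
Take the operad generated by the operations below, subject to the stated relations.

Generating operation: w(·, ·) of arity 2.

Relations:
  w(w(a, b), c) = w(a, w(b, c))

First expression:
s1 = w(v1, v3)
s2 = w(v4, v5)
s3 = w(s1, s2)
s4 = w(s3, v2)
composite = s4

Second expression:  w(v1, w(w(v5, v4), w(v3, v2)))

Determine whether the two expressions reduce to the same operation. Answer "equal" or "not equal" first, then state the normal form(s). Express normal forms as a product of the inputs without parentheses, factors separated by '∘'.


Normal form of the first expression: v1 ∘ v3 ∘ v4 ∘ v5 ∘ v2
Normal form of the second expression: v1 ∘ v5 ∘ v4 ∘ v3 ∘ v2
They disagree, so not equal.

not equal; first: v1 ∘ v3 ∘ v4 ∘ v5 ∘ v2; second: v1 ∘ v5 ∘ v4 ∘ v3 ∘ v2


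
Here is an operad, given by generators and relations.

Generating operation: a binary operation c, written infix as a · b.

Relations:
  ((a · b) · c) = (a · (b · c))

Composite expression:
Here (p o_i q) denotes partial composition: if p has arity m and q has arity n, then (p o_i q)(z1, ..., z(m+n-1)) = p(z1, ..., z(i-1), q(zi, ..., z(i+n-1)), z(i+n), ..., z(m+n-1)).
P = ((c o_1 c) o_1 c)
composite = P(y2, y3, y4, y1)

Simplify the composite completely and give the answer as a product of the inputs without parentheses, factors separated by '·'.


y2 · y3 · y4 · y1

Key point: c is associative — brackets drop, the y-order remains.
(y2 · y3) reduces to y2 · y3
((y2 · y3) · y4) reduces to y2 · y3 · y4
(((y2 · y3) · y4) · y1) reduces to y2 · y3 · y4 · y1


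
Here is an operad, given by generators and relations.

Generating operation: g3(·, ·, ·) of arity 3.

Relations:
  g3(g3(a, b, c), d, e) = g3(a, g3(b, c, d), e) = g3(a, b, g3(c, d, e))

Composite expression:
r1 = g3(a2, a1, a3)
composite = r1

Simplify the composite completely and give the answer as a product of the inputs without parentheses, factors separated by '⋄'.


Associativity of g3 dissolves the nesting; only the a-input order survives.
g3(a2, a1, a3) collapses to a2 ⋄ a1 ⋄ a3

a2 ⋄ a1 ⋄ a3


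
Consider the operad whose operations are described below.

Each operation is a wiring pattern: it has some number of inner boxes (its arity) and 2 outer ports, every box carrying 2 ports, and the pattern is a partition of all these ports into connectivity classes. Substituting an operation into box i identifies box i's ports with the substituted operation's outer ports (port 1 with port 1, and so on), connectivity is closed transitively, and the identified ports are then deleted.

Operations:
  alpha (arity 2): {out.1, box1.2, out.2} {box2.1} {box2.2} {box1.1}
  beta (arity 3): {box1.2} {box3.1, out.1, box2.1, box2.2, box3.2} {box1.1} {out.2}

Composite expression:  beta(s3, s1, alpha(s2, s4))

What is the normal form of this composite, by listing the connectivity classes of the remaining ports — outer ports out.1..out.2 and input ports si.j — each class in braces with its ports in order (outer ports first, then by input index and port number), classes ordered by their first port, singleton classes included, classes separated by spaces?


{out.1, s1.1, s1.2, s2.2} {out.2} {s2.1} {s3.1} {s3.2} {s4.1} {s4.2}


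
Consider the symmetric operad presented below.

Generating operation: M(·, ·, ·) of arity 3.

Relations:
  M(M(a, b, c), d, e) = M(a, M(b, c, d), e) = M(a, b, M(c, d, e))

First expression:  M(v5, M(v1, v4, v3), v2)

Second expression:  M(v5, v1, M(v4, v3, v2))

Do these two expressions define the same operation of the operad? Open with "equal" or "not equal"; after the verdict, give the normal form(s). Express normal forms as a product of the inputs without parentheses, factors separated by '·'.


Reducing the first expression gives v5 · v1 · v4 · v3 · v2
Reducing the second expression gives v5 · v1 · v4 · v3 · v2
The normal forms match — equal.

equal: each reduces to v5 · v1 · v4 · v3 · v2


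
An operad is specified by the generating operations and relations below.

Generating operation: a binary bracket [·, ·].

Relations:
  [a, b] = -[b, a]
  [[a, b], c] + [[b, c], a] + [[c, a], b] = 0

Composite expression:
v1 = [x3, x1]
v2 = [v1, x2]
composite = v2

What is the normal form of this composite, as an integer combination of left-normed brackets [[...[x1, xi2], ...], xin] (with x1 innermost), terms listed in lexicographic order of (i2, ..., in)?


-[[x1, x3], x2]

Left-normed coefficients sit on the x1-initial expansion words.
Composite bracket: [[x3, x1], x2]
The bracket unfolds into 4 signed words via [a, b] = ab - ba (2^2 = 4).
Keep just the words that open with x1:
  x1x3x2 (sign -1) contributes -[[x1, x3], x2]


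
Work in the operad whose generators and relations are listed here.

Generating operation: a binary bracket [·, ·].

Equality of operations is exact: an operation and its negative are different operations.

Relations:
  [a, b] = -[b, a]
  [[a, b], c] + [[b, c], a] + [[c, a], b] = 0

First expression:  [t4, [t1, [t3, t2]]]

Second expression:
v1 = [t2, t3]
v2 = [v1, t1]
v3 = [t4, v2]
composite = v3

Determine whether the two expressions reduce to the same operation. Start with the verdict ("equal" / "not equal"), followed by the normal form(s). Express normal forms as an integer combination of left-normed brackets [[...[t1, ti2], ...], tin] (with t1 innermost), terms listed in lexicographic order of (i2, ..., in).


equal — both sides give [[[t1, t2], t3], t4] - [[[t1, t3], t2], t4]

Reducing the first expression gives [[[t1, t2], t3], t4] - [[[t1, t3], t2], t4]
Reducing the second expression gives [[[t1, t2], t3], t4] - [[[t1, t3], t2], t4]
The normal forms match — equal.


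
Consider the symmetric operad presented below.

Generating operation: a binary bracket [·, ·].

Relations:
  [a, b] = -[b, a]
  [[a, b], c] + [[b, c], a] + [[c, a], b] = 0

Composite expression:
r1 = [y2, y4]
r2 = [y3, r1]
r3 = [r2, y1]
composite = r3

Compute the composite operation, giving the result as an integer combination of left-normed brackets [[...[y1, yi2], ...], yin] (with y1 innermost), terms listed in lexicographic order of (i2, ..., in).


Antisymmetry and Jacobi reduce to y1-anchored left-normed brackets.
Composite bracket: [[y3, [y2, y4]], y1]
The bracket unfolds into 8 signed words via [a, b] = ab - ba (2^3 = 8).
The y1-initial words carry the normal form:
  word y1y2y4y3 has sign +1, contributing +[[[y1, y2], y4], y3]
  word y1y3y2y4 has sign -1, contributing -[[[y1, y3], y2], y4]
  word y1y3y4y2 has sign +1, contributing +[[[y1, y3], y4], y2]
  word y1y4y2y3 has sign -1, contributing -[[[y1, y4], y2], y3]

[[[y1, y2], y4], y3] - [[[y1, y3], y2], y4] + [[[y1, y3], y4], y2] - [[[y1, y4], y2], y3]


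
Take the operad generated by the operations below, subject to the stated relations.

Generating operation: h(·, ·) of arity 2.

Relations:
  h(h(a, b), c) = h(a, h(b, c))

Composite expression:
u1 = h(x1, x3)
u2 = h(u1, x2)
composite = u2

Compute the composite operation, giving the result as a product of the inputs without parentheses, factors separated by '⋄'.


Key point: h is associative — brackets drop, the x-order remains.
h(x1, x3) collapses to x1 ⋄ x3
h(h(x1, x3), x2) collapses to x1 ⋄ x3 ⋄ x2

x1 ⋄ x3 ⋄ x2


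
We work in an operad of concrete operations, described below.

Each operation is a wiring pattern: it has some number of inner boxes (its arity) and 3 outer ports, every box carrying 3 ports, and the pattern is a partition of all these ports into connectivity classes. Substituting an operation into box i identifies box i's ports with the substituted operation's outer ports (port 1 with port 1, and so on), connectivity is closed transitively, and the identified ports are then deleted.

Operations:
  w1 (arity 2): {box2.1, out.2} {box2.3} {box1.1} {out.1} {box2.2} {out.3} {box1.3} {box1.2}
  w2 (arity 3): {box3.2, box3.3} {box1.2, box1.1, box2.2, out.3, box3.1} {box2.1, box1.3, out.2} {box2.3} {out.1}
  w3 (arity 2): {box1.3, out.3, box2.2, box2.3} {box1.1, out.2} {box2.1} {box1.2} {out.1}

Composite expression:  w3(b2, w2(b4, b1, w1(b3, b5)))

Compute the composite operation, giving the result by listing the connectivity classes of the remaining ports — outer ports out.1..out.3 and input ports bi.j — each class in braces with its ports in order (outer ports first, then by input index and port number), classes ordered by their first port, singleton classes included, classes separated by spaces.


{out.1} {out.2, b2.1} {out.3, b1.1, b1.2, b2.3, b4.1, b4.2, b4.3} {b1.3} {b2.2} {b3.1} {b3.2} {b3.3} {b5.1} {b5.2} {b5.3}

After gluing at w3, chains via deleted ports link the b-ports.
w1 over (b3, b5) gives {out.1} {out.2, b5.1} {out.3} {b3.1} {b3.2} {b3.3} {b5.2} {b5.3}, out.j being that stage's outer ports
w2 over (b4, b1, b3, b5) gives {out.1} {out.2, b1.1, b4.3} {out.3, b1.2, b4.1, b4.2} {b1.3} {b3.1} {b3.2} {b3.3} {b5.1} {b5.2} {b5.3}, out.j being that stage's outer ports
w3 over (b2, b4, b1, b3, b5) gives {out.1} {out.2, b2.1} {out.3, b1.1, b1.2, b2.3, b4.1, b4.2, b4.3} {b1.3} {b2.2} {b3.1} {b3.2} {b3.3} {b5.1} {b5.2} {b5.3}, out.j being that stage's outer ports


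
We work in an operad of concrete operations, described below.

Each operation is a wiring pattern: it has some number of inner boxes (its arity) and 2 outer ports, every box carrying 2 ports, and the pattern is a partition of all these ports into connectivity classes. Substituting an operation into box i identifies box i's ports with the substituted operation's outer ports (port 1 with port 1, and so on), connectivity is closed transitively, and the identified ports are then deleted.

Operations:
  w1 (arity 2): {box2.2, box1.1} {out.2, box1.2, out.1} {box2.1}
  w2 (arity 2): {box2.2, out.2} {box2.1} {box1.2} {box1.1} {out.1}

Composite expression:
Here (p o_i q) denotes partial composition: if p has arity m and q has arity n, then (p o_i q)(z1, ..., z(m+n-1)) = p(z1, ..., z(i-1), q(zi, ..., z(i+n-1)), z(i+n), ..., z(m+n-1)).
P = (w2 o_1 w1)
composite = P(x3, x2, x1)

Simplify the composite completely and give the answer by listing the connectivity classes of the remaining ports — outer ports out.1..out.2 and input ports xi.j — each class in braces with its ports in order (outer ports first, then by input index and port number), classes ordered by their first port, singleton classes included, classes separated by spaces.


{out.1} {out.2, x1.2} {x1.1} {x2.1} {x2.2, x3.1} {x3.2}

Treat the ports identified at w2 as solder joints: merge, then drop.
after w1, the pattern on (x3, x2) reads {out.1, out.2, x3.2} {x2.1} {x2.2, x3.1} (out.j = its outer ports)
after w2, the pattern on (x3, x2, x1) reads {out.1} {out.2, x1.2} {x1.1} {x2.1} {x2.2, x3.1} {x3.2} (out.j = its outer ports)
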